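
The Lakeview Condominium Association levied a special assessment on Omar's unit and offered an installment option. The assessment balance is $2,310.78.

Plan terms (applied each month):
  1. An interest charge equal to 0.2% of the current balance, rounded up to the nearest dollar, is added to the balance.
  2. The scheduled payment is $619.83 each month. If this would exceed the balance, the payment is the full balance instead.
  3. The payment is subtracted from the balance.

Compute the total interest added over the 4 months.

$13.00

Month 1: opening $2,310.78; interest $5.00 → $2,315.78; payment $619.83; balance $1,695.95
Month 2: opening $1,695.95; interest $4.00 → $1,699.95; payment $619.83; balance $1,080.12
Month 3: opening $1,080.12; interest $3.00 → $1,083.12; payment $619.83; balance $463.29
Month 4: opening $463.29; interest $1.00 → $464.29; payment $464.29; balance $0.00
Total interest: $5.00 + $4.00 + $3.00 + $1.00 = $13.00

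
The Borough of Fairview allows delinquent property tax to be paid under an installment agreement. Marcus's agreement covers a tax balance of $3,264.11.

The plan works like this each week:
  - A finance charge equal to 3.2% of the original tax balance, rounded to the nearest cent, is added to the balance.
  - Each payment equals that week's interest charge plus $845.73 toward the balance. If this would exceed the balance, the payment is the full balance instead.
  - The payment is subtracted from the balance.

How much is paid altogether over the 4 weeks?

Week 1: opening $3,264.11; interest $104.45 → $3,368.56; payment $950.18; balance $2,418.38
Week 2: opening $2,418.38; interest $104.45 → $2,522.83; payment $950.18; balance $1,572.65
Week 3: opening $1,572.65; interest $104.45 → $1,677.10; payment $950.18; balance $726.92
Week 4: opening $726.92; interest $104.45 → $831.37; payment $831.37; balance $0.00
Total paid: $3,681.91

$3,681.91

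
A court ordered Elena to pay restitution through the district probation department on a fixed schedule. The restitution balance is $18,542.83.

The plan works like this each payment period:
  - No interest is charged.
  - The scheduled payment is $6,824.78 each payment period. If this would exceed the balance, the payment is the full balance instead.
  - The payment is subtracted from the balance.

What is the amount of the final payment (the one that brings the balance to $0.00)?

$4,893.27

Payment period 1: $18,542.83 − $6,824.78 → $11,718.05
Payment period 2: $11,718.05 − $6,824.78 → $4,893.27
Payment period 3: $4,893.27 − $4,893.27 → $0.00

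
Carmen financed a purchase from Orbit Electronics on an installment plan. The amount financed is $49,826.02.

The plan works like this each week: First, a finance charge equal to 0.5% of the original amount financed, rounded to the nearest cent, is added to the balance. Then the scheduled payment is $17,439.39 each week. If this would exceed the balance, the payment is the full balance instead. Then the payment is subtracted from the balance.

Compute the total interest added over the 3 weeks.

Week 1: opening $49,826.02; interest $249.13 → $50,075.15; payment $17,439.39; balance $32,635.76
Week 2: opening $32,635.76; interest $249.13 → $32,884.89; payment $17,439.39; balance $15,445.50
Week 3: opening $15,445.50; interest $249.13 → $15,694.63; payment $15,694.63; balance $0.00
Total interest: $249.13 + $249.13 + $249.13 = $747.39

$747.39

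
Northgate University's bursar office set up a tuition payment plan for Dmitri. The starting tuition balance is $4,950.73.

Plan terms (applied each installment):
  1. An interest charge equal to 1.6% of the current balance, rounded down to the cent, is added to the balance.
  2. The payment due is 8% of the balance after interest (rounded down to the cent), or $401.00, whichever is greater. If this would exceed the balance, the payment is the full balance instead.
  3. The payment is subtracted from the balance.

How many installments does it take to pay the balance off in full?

Installment 1: opening $4,950.73; interest $79.21 → $5,029.94; payment $402.39; balance $4,627.55
Installment 2: opening $4,627.55; interest $74.04 → $4,701.59; payment $401.00; balance $4,300.59
Installment 3: opening $4,300.59; interest $68.80 → $4,369.39; payment $401.00; balance $3,968.39
Installment 4: opening $3,968.39; interest $63.49 → $4,031.88; payment $401.00; balance $3,630.88
Installment 5: opening $3,630.88; interest $58.09 → $3,688.97; payment $401.00; balance $3,287.97
Installment 6: opening $3,287.97; interest $52.60 → $3,340.57; payment $401.00; balance $2,939.57
Installment 7: opening $2,939.57; interest $47.03 → $2,986.60; payment $401.00; balance $2,585.60
Installment 8: opening $2,585.60; interest $41.36 → $2,626.96; payment $401.00; balance $2,225.96
Installment 9: opening $2,225.96; interest $35.61 → $2,261.57; payment $401.00; balance $1,860.57
Installment 10: opening $1,860.57; interest $29.76 → $1,890.33; payment $401.00; balance $1,489.33
Installment 11: opening $1,489.33; interest $23.82 → $1,513.15; payment $401.00; balance $1,112.15
Installment 12: opening $1,112.15; interest $17.79 → $1,129.94; payment $401.00; balance $728.94
Installment 13: opening $728.94; interest $11.66 → $740.60; payment $401.00; balance $339.60
Installment 14: opening $339.60; interest $5.43 → $345.03; payment $345.03; balance $0.00
Balance reaches $0.00 in installment 14.

14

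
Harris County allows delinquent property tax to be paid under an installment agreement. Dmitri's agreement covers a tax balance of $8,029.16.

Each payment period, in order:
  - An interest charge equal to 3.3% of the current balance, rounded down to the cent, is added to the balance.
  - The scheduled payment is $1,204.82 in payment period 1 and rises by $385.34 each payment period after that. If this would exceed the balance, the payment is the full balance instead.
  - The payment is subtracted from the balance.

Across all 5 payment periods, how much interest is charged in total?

$874.96

# | Opening | Interest | Payment | End bal
1 | $8,029.16 | $264.96 | $1,204.82 | $7,089.30
2 | $7,089.30 | $233.94 | $1,590.16 | $5,733.08
3 | $5,733.08 | $189.19 | $1,975.50 | $3,946.77
4 | $3,946.77 | $130.24 | $2,360.84 | $1,716.17
5 | $1,716.17 | $56.63 | $1,772.80 | $0.00
Total interest: $264.96 + $233.94 + $189.19 + $130.24 + $56.63 = $874.96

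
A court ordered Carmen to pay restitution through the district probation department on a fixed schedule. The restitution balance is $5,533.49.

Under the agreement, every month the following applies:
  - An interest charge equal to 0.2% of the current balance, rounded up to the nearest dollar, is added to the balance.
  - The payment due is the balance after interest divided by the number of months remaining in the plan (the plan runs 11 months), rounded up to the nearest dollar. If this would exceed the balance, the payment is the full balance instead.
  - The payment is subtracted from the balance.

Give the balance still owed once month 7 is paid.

Month 1: opening $5,533.49; interest $12.00 → $5,545.49; payment $505.00; balance $5,040.49
Month 2: opening $5,040.49; interest $11.00 → $5,051.49; payment $506.00; balance $4,545.49
Month 3: opening $4,545.49; interest $10.00 → $4,555.49; payment $507.00; balance $4,048.49
Month 4: opening $4,048.49; interest $9.00 → $4,057.49; payment $508.00; balance $3,549.49
Month 5: opening $3,549.49; interest $8.00 → $3,557.49; payment $509.00; balance $3,048.49
Month 6: opening $3,048.49; interest $7.00 → $3,055.49; payment $510.00; balance $2,545.49
Month 7: opening $2,545.49; interest $6.00 → $2,551.49; payment $511.00; balance $2,040.49

$2,040.49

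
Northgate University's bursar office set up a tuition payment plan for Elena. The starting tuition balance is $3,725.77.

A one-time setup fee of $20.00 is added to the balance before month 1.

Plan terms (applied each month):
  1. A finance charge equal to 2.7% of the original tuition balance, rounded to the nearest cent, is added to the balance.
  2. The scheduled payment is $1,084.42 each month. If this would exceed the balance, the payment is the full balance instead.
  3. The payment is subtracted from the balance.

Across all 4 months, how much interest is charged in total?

$402.40

Month 1: $3,745.77 +$100.60 interest = $3,846.37; pay $1,084.42 → $2,761.95
Month 2: $2,761.95 +$100.60 interest = $2,862.55; pay $1,084.42 → $1,778.13
Month 3: $1,778.13 +$100.60 interest = $1,878.73; pay $1,084.42 → $794.31
Month 4: $794.31 +$100.60 interest = $894.91; pay $894.91 → $0.00
Total interest: $100.60 + $100.60 + $100.60 + $100.60 = $402.40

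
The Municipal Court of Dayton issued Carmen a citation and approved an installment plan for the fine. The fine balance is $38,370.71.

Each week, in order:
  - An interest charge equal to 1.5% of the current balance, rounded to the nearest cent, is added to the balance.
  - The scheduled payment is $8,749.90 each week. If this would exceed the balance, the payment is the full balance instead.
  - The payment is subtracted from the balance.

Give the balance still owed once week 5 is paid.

$0.00

Week 1: $38,370.71 +$575.56 interest = $38,946.27; pay $8,749.90 → $30,196.37
Week 2: $30,196.37 +$452.95 interest = $30,649.32; pay $8,749.90 → $21,899.42
Week 3: $21,899.42 +$328.49 interest = $22,227.91; pay $8,749.90 → $13,478.01
Week 4: $13,478.01 +$202.17 interest = $13,680.18; pay $8,749.90 → $4,930.28
Week 5: $4,930.28 +$73.95 interest = $5,004.23; pay $5,004.23 → $0.00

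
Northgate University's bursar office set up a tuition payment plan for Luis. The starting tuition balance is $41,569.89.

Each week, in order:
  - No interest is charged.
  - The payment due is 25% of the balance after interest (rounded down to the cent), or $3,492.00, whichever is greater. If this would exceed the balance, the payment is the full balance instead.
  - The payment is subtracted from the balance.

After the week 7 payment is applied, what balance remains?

$2,676.99

Week 1: $41,569.89 − $10,392.47 → $31,177.42
Week 2: $31,177.42 − $7,794.35 → $23,383.07
Week 3: $23,383.07 − $5,845.76 → $17,537.31
Week 4: $17,537.31 − $4,384.32 → $13,152.99
Week 5: $13,152.99 − $3,492.00 → $9,660.99
Week 6: $9,660.99 − $3,492.00 → $6,168.99
Week 7: $6,168.99 − $3,492.00 → $2,676.99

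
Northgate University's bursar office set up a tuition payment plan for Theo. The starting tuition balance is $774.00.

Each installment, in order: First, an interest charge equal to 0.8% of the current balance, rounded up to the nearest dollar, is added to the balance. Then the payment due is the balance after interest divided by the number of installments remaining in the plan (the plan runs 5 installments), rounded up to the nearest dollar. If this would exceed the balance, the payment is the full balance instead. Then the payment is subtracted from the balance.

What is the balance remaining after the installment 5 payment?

# | Opening | Interest | Payment | End bal
1 | $774.00 | $7.00 | $157.00 | $624.00
2 | $624.00 | $5.00 | $158.00 | $471.00
3 | $471.00 | $4.00 | $159.00 | $316.00
4 | $316.00 | $3.00 | $160.00 | $159.00
5 | $159.00 | $2.00 | $161.00 | $0.00

$0.00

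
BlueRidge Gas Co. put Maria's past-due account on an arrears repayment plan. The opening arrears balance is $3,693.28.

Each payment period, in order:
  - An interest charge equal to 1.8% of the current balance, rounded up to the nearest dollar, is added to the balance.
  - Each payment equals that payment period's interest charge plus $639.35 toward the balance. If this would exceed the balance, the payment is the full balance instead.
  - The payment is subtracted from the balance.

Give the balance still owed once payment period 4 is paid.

$1,135.88

Payment period 1: $3,693.28 +$67.00 interest = $3,760.28; pay $706.35 → $3,053.93
Payment period 2: $3,053.93 +$55.00 interest = $3,108.93; pay $694.35 → $2,414.58
Payment period 3: $2,414.58 +$44.00 interest = $2,458.58; pay $683.35 → $1,775.23
Payment period 4: $1,775.23 +$32.00 interest = $1,807.23; pay $671.35 → $1,135.88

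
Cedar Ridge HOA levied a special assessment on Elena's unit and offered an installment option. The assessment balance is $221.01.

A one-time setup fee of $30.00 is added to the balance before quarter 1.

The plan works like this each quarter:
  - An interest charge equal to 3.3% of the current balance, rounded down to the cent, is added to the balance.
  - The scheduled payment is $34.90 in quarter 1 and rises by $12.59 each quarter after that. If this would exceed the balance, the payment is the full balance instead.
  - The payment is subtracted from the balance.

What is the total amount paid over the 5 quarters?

$279.10

Quarter 1: $251.01 +$8.28 interest = $259.29; pay $34.90 → $224.39
Quarter 2: $224.39 +$7.40 interest = $231.79; pay $47.49 → $184.30
Quarter 3: $184.30 +$6.08 interest = $190.38; pay $60.08 → $130.30
Quarter 4: $130.30 +$4.29 interest = $134.59; pay $72.67 → $61.92
Quarter 5: $61.92 +$2.04 interest = $63.96; pay $63.96 → $0.00
Total paid: $279.10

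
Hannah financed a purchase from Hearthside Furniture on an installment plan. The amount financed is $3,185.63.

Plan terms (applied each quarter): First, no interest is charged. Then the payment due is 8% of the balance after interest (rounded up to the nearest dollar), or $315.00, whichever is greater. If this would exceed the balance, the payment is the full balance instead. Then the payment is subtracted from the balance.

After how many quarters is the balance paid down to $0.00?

Quarter 1: opening $3,185.63; payment $315.00; balance $2,870.63
Quarter 2: opening $2,870.63; payment $315.00; balance $2,555.63
Quarter 3: opening $2,555.63; payment $315.00; balance $2,240.63
Quarter 4: opening $2,240.63; payment $315.00; balance $1,925.63
Quarter 5: opening $1,925.63; payment $315.00; balance $1,610.63
Quarter 6: opening $1,610.63; payment $315.00; balance $1,295.63
Quarter 7: opening $1,295.63; payment $315.00; balance $980.63
Quarter 8: opening $980.63; payment $315.00; balance $665.63
Quarter 9: opening $665.63; payment $315.00; balance $350.63
Quarter 10: opening $350.63; payment $315.00; balance $35.63
Quarter 11: opening $35.63; payment $35.63; balance $0.00
Balance reaches $0.00 in quarter 11.

11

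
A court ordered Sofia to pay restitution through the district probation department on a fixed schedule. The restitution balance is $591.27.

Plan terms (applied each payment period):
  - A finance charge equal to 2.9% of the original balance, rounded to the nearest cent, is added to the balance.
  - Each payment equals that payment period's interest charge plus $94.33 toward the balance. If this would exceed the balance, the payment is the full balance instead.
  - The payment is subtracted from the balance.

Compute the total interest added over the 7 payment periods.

Payment period 1: opening $591.27; interest $17.15 → $608.42; payment $111.48; balance $496.94
Payment period 2: opening $496.94; interest $17.15 → $514.09; payment $111.48; balance $402.61
Payment period 3: opening $402.61; interest $17.15 → $419.76; payment $111.48; balance $308.28
Payment period 4: opening $308.28; interest $17.15 → $325.43; payment $111.48; balance $213.95
Payment period 5: opening $213.95; interest $17.15 → $231.10; payment $111.48; balance $119.62
Payment period 6: opening $119.62; interest $17.15 → $136.77; payment $111.48; balance $25.29
Payment period 7: opening $25.29; interest $17.15 → $42.44; payment $42.44; balance $0.00
Total interest: $17.15 + $17.15 + $17.15 + $17.15 + $17.15 + $17.15 + $17.15 = $120.05

$120.05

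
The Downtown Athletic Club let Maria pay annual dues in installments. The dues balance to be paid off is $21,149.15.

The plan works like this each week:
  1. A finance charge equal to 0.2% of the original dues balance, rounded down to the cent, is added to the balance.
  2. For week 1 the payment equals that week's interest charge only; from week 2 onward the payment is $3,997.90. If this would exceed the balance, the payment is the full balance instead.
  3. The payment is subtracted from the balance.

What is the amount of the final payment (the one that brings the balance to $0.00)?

$1,413.39

# | Opening | Interest | Payment | End bal
1 | $21,149.15 | $42.29 | $42.29 | $21,149.15
2 | $21,149.15 | $42.29 | $3,997.90 | $17,193.54
3 | $17,193.54 | $42.29 | $3,997.90 | $13,237.93
4 | $13,237.93 | $42.29 | $3,997.90 | $9,282.32
5 | $9,282.32 | $42.29 | $3,997.90 | $5,326.71
6 | $5,326.71 | $42.29 | $3,997.90 | $1,371.10
7 | $1,371.10 | $42.29 | $1,413.39 | $0.00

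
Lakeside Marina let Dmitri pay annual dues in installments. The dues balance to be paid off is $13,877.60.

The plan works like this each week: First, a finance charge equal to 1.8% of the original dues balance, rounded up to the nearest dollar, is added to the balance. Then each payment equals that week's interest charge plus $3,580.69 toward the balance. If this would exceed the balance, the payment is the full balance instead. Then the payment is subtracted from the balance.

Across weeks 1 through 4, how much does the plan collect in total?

$14,877.60

Week 1: $13,877.60 +$250.00 interest = $14,127.60; pay $3,830.69 → $10,296.91
Week 2: $10,296.91 +$250.00 interest = $10,546.91; pay $3,830.69 → $6,716.22
Week 3: $6,716.22 +$250.00 interest = $6,966.22; pay $3,830.69 → $3,135.53
Week 4: $3,135.53 +$250.00 interest = $3,385.53; pay $3,385.53 → $0.00
Total paid: $14,877.60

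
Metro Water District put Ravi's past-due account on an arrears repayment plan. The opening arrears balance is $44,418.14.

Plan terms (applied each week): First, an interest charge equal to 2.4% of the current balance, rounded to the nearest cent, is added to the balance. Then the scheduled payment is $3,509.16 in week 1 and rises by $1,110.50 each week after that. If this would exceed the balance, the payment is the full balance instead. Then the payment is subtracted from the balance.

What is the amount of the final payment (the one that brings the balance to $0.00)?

Week 1: opening $44,418.14; interest $1,066.04 → $45,484.18; payment $3,509.16; balance $41,975.02
Week 2: opening $41,975.02; interest $1,007.40 → $42,982.42; payment $4,619.66; balance $38,362.76
Week 3: opening $38,362.76; interest $920.71 → $39,283.47; payment $5,730.16; balance $33,553.31
Week 4: opening $33,553.31; interest $805.28 → $34,358.59; payment $6,840.66; balance $27,517.93
Week 5: opening $27,517.93; interest $660.43 → $28,178.36; payment $7,951.16; balance $20,227.20
Week 6: opening $20,227.20; interest $485.45 → $20,712.65; payment $9,061.66; balance $11,650.99
Week 7: opening $11,650.99; interest $279.62 → $11,930.61; payment $10,172.16; balance $1,758.45
Week 8: opening $1,758.45; interest $42.20 → $1,800.65; payment $1,800.65; balance $0.00

$1,800.65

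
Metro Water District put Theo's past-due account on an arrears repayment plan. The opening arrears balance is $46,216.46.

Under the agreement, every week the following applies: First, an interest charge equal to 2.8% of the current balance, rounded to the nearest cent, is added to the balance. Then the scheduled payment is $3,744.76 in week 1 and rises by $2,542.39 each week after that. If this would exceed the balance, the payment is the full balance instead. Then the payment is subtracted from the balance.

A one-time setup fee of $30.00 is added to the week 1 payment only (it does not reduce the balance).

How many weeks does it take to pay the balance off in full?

# | Opening | Interest | Payment | Fee | End bal
1 | $46,216.46 | $1,294.06 | $3,744.76 | $30.00 | $43,765.76
2 | $43,765.76 | $1,225.44 | $6,287.15 | — | $38,704.05
3 | $38,704.05 | $1,083.71 | $8,829.54 | — | $30,958.22
4 | $30,958.22 | $866.83 | $11,371.93 | — | $20,453.12
5 | $20,453.12 | $572.69 | $13,914.32 | — | $7,111.49
6 | $7,111.49 | $199.12 | $7,310.61 | — | $0.00
Balance reaches $0.00 in week 6.

6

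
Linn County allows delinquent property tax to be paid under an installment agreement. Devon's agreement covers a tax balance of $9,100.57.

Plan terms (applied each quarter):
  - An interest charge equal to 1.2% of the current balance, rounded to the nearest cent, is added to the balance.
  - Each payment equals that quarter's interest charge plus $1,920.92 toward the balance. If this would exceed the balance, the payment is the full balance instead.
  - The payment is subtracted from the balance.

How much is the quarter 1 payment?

Quarter 1: $9,100.57 +$109.21 interest = $9,209.78; pay $2,030.13 → $7,179.65

$2,030.13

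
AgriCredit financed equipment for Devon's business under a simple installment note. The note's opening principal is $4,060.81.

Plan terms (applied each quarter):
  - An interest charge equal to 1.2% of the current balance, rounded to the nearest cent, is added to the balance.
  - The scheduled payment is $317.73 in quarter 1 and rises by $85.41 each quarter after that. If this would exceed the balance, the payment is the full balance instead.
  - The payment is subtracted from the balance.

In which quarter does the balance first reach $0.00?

8

Quarter 1: opening $4,060.81; interest $48.73 → $4,109.54; payment $317.73; balance $3,791.81
Quarter 2: opening $3,791.81; interest $45.50 → $3,837.31; payment $403.14; balance $3,434.17
Quarter 3: opening $3,434.17; interest $41.21 → $3,475.38; payment $488.55; balance $2,986.83
Quarter 4: opening $2,986.83; interest $35.84 → $3,022.67; payment $573.96; balance $2,448.71
Quarter 5: opening $2,448.71; interest $29.38 → $2,478.09; payment $659.37; balance $1,818.72
Quarter 6: opening $1,818.72; interest $21.82 → $1,840.54; payment $744.78; balance $1,095.76
Quarter 7: opening $1,095.76; interest $13.15 → $1,108.91; payment $830.19; balance $278.72
Quarter 8: opening $278.72; interest $3.34 → $282.06; payment $282.06; balance $0.00
Balance reaches $0.00 in quarter 8.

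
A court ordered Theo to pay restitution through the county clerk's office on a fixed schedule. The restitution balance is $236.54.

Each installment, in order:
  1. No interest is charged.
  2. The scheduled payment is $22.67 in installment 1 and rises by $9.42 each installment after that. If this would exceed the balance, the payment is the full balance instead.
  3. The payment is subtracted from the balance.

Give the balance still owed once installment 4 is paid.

Installment 1: opening $236.54; payment $22.67; balance $213.87
Installment 2: opening $213.87; payment $32.09; balance $181.78
Installment 3: opening $181.78; payment $41.51; balance $140.27
Installment 4: opening $140.27; payment $50.93; balance $89.34

$89.34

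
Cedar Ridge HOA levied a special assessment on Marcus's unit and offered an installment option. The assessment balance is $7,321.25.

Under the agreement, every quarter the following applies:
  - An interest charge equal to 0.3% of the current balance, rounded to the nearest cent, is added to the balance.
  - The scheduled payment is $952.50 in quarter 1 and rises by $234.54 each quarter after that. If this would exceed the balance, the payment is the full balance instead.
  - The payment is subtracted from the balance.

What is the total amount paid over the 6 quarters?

$7,396.88

Quarter 1: $7,321.25 +$21.96 interest = $7,343.21; pay $952.50 → $6,390.71
Quarter 2: $6,390.71 +$19.17 interest = $6,409.88; pay $1,187.04 → $5,222.84
Quarter 3: $5,222.84 +$15.67 interest = $5,238.51; pay $1,421.58 → $3,816.93
Quarter 4: $3,816.93 +$11.45 interest = $3,828.38; pay $1,656.12 → $2,172.26
Quarter 5: $2,172.26 +$6.52 interest = $2,178.78; pay $1,890.66 → $288.12
Quarter 6: $288.12 +$0.86 interest = $288.98; pay $288.98 → $0.00
Total paid: $7,396.88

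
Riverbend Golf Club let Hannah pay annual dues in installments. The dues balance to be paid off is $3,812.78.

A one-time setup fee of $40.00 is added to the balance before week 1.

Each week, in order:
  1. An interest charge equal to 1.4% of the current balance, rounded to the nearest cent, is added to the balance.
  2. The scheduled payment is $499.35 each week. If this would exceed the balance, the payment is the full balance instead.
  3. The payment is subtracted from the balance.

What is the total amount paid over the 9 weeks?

Week 1: $3,852.78 +$53.94 interest = $3,906.72; pay $499.35 → $3,407.37
Week 2: $3,407.37 +$47.70 interest = $3,455.07; pay $499.35 → $2,955.72
Week 3: $2,955.72 +$41.38 interest = $2,997.10; pay $499.35 → $2,497.75
Week 4: $2,497.75 +$34.97 interest = $2,532.72; pay $499.35 → $2,033.37
Week 5: $2,033.37 +$28.47 interest = $2,061.84; pay $499.35 → $1,562.49
Week 6: $1,562.49 +$21.87 interest = $1,584.36; pay $499.35 → $1,085.01
Week 7: $1,085.01 +$15.19 interest = $1,100.20; pay $499.35 → $600.85
Week 8: $600.85 +$8.41 interest = $609.26; pay $499.35 → $109.91
Week 9: $109.91 +$1.54 interest = $111.45; pay $111.45 → $0.00
Total paid: $4,106.25

$4,106.25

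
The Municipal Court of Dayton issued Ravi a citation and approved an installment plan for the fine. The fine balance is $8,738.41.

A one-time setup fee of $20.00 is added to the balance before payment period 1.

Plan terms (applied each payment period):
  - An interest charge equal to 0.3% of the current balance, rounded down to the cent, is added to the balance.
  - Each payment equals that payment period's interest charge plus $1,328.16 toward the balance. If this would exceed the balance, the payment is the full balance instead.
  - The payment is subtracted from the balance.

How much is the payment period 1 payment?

$1,354.43

Payment period 1: opening $8,758.41; interest $26.27 → $8,784.68; payment $1,354.43; balance $7,430.25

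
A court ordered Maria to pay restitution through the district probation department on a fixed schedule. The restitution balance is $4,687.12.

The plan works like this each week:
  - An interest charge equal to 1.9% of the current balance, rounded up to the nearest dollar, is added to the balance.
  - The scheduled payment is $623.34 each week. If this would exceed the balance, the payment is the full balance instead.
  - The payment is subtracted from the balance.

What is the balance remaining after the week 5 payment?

Week 1: $4,687.12 +$90.00 interest = $4,777.12; pay $623.34 → $4,153.78
Week 2: $4,153.78 +$79.00 interest = $4,232.78; pay $623.34 → $3,609.44
Week 3: $3,609.44 +$69.00 interest = $3,678.44; pay $623.34 → $3,055.10
Week 4: $3,055.10 +$59.00 interest = $3,114.10; pay $623.34 → $2,490.76
Week 5: $2,490.76 +$48.00 interest = $2,538.76; pay $623.34 → $1,915.42

$1,915.42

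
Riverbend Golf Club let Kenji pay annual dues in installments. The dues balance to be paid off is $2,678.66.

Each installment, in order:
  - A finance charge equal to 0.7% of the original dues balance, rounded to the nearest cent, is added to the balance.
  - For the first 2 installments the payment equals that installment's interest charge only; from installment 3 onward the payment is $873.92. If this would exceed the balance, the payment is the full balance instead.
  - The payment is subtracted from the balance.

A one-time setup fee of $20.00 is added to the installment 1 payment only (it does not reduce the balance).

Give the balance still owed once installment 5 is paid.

Installment 1: $2,678.66 +$18.75 interest = $2,697.41; pay $18.75 (+ $20.00 fee) → $2,678.66
Installment 2: $2,678.66 +$18.75 interest = $2,697.41; pay $18.75 → $2,678.66
Installment 3: $2,678.66 +$18.75 interest = $2,697.41; pay $873.92 → $1,823.49
Installment 4: $1,823.49 +$18.75 interest = $1,842.24; pay $873.92 → $968.32
Installment 5: $968.32 +$18.75 interest = $987.07; pay $873.92 → $113.15

$113.15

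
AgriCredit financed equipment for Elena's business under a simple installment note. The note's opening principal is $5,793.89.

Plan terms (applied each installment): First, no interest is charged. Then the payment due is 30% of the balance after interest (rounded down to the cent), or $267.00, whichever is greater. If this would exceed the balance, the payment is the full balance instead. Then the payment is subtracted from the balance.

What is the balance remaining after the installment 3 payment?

$1,987.32

# | Opening | Payment | End bal
1 | $5,793.89 | $1,738.16 | $4,055.73
2 | $4,055.73 | $1,216.71 | $2,839.02
3 | $2,839.02 | $851.70 | $1,987.32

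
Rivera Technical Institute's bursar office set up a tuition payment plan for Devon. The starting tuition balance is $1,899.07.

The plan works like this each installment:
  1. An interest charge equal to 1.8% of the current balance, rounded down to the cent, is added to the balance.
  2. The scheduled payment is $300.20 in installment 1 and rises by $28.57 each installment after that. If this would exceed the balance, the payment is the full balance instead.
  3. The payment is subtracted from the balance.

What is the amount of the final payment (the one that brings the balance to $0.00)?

$233.44

# | Opening | Interest | Payment | End bal
1 | $1,899.07 | $34.18 | $300.20 | $1,633.05
2 | $1,633.05 | $29.39 | $328.77 | $1,333.67
3 | $1,333.67 | $24.00 | $357.34 | $1,000.33
4 | $1,000.33 | $18.00 | $385.91 | $632.42
5 | $632.42 | $11.38 | $414.48 | $229.32
6 | $229.32 | $4.12 | $233.44 | $0.00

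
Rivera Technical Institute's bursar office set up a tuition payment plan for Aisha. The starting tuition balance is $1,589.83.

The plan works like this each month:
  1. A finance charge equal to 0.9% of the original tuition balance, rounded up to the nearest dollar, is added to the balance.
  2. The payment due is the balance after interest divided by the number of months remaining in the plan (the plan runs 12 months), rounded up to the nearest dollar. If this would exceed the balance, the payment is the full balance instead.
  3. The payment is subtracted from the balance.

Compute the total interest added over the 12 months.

$180.00

# | Opening | Interest | Payment | End bal
1 | $1,589.83 | $15.00 | $134.00 | $1,470.83
2 | $1,470.83 | $15.00 | $136.00 | $1,349.83
3 | $1,349.83 | $15.00 | $137.00 | $1,227.83
4 | $1,227.83 | $15.00 | $139.00 | $1,103.83
5 | $1,103.83 | $15.00 | $140.00 | $978.83
6 | $978.83 | $15.00 | $142.00 | $851.83
7 | $851.83 | $15.00 | $145.00 | $721.83
8 | $721.83 | $15.00 | $148.00 | $588.83
9 | $588.83 | $15.00 | $151.00 | $452.83
10 | $452.83 | $15.00 | $156.00 | $311.83
11 | $311.83 | $15.00 | $164.00 | $162.83
12 | $162.83 | $15.00 | $177.83 | $0.00
Total interest: $15.00 + $15.00 + $15.00 + $15.00 + $15.00 + $15.00 + $15.00 + $15.00 + $15.00 + $15.00 + $15.00 + $15.00 = $180.00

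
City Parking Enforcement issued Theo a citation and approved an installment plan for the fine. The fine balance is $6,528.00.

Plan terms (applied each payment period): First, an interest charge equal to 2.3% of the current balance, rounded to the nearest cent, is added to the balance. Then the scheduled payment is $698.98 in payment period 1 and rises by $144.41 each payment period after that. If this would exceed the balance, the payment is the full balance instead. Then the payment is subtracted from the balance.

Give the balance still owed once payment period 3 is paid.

Payment period 1: opening $6,528.00; interest $150.14 → $6,678.14; payment $698.98; balance $5,979.16
Payment period 2: opening $5,979.16; interest $137.52 → $6,116.68; payment $843.39; balance $5,273.29
Payment period 3: opening $5,273.29; interest $121.29 → $5,394.58; payment $987.80; balance $4,406.78

$4,406.78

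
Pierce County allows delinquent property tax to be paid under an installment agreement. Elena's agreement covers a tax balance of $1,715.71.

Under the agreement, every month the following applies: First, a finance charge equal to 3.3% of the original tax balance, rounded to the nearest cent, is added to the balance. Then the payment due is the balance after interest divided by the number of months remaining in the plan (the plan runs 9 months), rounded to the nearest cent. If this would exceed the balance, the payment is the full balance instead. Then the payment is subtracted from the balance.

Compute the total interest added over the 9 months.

$509.58

Month 1: $1,715.71 +$56.62 interest = $1,772.33; pay $196.93 → $1,575.40
Month 2: $1,575.40 +$56.62 interest = $1,632.02; pay $204.00 → $1,428.02
Month 3: $1,428.02 +$56.62 interest = $1,484.64; pay $212.09 → $1,272.55
Month 4: $1,272.55 +$56.62 interest = $1,329.17; pay $221.53 → $1,107.64
Month 5: $1,107.64 +$56.62 interest = $1,164.26; pay $232.85 → $931.41
Month 6: $931.41 +$56.62 interest = $988.03; pay $247.01 → $741.02
Month 7: $741.02 +$56.62 interest = $797.64; pay $265.88 → $531.76
Month 8: $531.76 +$56.62 interest = $588.38; pay $294.19 → $294.19
Month 9: $294.19 +$56.62 interest = $350.81; pay $350.81 → $0.00
Total interest: $56.62 + $56.62 + $56.62 + $56.62 + $56.62 + $56.62 + $56.62 + $56.62 + $56.62 = $509.58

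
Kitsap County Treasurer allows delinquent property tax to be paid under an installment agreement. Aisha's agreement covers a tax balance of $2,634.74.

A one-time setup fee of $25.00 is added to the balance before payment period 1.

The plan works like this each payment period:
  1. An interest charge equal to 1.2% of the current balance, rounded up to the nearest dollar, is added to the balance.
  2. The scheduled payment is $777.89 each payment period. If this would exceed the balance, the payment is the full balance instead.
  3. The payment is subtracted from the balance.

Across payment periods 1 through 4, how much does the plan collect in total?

$2,733.74

Payment period 1: $2,659.74 +$32.00 interest = $2,691.74; pay $777.89 → $1,913.85
Payment period 2: $1,913.85 +$23.00 interest = $1,936.85; pay $777.89 → $1,158.96
Payment period 3: $1,158.96 +$14.00 interest = $1,172.96; pay $777.89 → $395.07
Payment period 4: $395.07 +$5.00 interest = $400.07; pay $400.07 → $0.00
Total paid: $2,733.74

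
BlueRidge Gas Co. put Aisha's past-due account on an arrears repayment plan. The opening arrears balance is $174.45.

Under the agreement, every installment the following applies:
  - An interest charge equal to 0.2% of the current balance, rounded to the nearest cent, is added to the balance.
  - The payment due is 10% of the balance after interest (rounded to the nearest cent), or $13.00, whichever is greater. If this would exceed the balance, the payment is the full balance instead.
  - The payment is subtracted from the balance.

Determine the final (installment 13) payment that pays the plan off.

$12.33

Installment 1: opening $174.45; interest $0.35 → $174.80; payment $17.48; balance $157.32
Installment 2: opening $157.32; interest $0.31 → $157.63; payment $15.76; balance $141.87
Installment 3: opening $141.87; interest $0.28 → $142.15; payment $14.22; balance $127.93
Installment 4: opening $127.93; interest $0.26 → $128.19; payment $13.00; balance $115.19
Installment 5: opening $115.19; interest $0.23 → $115.42; payment $13.00; balance $102.42
Installment 6: opening $102.42; interest $0.20 → $102.62; payment $13.00; balance $89.62
Installment 7: opening $89.62; interest $0.18 → $89.80; payment $13.00; balance $76.80
Installment 8: opening $76.80; interest $0.15 → $76.95; payment $13.00; balance $63.95
Installment 9: opening $63.95; interest $0.13 → $64.08; payment $13.00; balance $51.08
Installment 10: opening $51.08; interest $0.10 → $51.18; payment $13.00; balance $38.18
Installment 11: opening $38.18; interest $0.08 → $38.26; payment $13.00; balance $25.26
Installment 12: opening $25.26; interest $0.05 → $25.31; payment $13.00; balance $12.31
Installment 13: opening $12.31; interest $0.02 → $12.33; payment $12.33; balance $0.00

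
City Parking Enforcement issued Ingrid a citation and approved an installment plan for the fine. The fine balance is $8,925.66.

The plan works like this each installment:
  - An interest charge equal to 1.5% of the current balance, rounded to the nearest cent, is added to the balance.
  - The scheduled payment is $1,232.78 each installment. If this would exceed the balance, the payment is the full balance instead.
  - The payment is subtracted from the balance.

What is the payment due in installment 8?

# | Opening | Interest | Payment | End bal
1 | $8,925.66 | $133.88 | $1,232.78 | $7,826.76
2 | $7,826.76 | $117.40 | $1,232.78 | $6,711.38
3 | $6,711.38 | $100.67 | $1,232.78 | $5,579.27
4 | $5,579.27 | $83.69 | $1,232.78 | $4,430.18
5 | $4,430.18 | $66.45 | $1,232.78 | $3,263.85
6 | $3,263.85 | $48.96 | $1,232.78 | $2,080.03
7 | $2,080.03 | $31.20 | $1,232.78 | $878.45
8 | $878.45 | $13.18 | $891.63 | $0.00

$891.63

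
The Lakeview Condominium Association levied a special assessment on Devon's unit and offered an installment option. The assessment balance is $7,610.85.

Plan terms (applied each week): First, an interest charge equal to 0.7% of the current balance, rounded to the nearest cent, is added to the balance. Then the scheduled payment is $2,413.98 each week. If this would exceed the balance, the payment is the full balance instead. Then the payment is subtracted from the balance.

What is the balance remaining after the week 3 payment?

Week 1: $7,610.85 +$53.28 interest = $7,664.13; pay $2,413.98 → $5,250.15
Week 2: $5,250.15 +$36.75 interest = $5,286.90; pay $2,413.98 → $2,872.92
Week 3: $2,872.92 +$20.11 interest = $2,893.03; pay $2,413.98 → $479.05

$479.05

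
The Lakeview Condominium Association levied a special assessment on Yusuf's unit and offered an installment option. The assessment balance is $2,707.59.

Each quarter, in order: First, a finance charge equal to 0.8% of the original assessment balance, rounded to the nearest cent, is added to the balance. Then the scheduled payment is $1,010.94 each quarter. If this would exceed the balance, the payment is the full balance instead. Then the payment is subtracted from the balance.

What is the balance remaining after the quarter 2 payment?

Quarter 1: $2,707.59 +$21.66 interest = $2,729.25; pay $1,010.94 → $1,718.31
Quarter 2: $1,718.31 +$21.66 interest = $1,739.97; pay $1,010.94 → $729.03

$729.03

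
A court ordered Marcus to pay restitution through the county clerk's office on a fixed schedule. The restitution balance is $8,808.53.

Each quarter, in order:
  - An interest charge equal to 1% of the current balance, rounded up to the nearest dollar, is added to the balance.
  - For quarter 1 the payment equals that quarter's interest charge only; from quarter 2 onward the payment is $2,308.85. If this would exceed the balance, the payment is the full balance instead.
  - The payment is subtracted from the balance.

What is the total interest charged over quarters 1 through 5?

# | Opening | Interest | Payment | End bal
1 | $8,808.53 | $89.00 | $89.00 | $8,808.53
2 | $8,808.53 | $89.00 | $2,308.85 | $6,588.68
3 | $6,588.68 | $66.00 | $2,308.85 | $4,345.83
4 | $4,345.83 | $44.00 | $2,308.85 | $2,080.98
5 | $2,080.98 | $21.00 | $2,101.98 | $0.00
Total interest: $89.00 + $89.00 + $66.00 + $44.00 + $21.00 = $309.00

$309.00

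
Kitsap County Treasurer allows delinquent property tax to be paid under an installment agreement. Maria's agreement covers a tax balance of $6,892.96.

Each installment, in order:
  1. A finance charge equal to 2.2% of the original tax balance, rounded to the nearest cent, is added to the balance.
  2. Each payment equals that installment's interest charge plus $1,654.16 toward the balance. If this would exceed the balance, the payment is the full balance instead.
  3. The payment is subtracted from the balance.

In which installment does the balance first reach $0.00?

Installment 1: opening $6,892.96; interest $151.65 → $7,044.61; payment $1,805.81; balance $5,238.80
Installment 2: opening $5,238.80; interest $151.65 → $5,390.45; payment $1,805.81; balance $3,584.64
Installment 3: opening $3,584.64; interest $151.65 → $3,736.29; payment $1,805.81; balance $1,930.48
Installment 4: opening $1,930.48; interest $151.65 → $2,082.13; payment $1,805.81; balance $276.32
Installment 5: opening $276.32; interest $151.65 → $427.97; payment $427.97; balance $0.00
Balance reaches $0.00 in installment 5.

5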